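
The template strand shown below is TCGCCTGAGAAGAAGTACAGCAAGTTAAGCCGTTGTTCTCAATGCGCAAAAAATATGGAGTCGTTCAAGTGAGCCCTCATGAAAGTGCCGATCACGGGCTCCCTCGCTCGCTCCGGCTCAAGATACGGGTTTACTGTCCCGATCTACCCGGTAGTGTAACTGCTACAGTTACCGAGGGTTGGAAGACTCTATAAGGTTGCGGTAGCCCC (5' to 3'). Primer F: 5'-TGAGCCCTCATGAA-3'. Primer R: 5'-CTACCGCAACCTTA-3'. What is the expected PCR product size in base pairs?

Scanning the template, TGAGCCCTCATGAA occurs at positions 70–83; this primer anneals to the bottom strand there with its 3' end pointing downstream.
Taking the reverse complement of CTACCGCAACCTTA gives TAAGGTTGCGGTAG, found at positions 192–205 on the template; the primer anneals here to the top strand with its 3' end pointing upstream.
The product runs from position 70 to position 205, so its length is 205 − 70 + 1 = 136 bp.

136 bp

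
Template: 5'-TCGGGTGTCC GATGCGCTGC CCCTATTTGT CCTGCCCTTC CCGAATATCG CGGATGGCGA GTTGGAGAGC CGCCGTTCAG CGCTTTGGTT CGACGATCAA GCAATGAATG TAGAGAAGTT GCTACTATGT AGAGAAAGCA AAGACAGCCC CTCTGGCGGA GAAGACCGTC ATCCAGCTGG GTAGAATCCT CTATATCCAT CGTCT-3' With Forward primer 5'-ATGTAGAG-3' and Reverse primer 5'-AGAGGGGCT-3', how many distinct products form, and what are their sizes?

Two products: 47 bp, 28 bp

The forward primer ATGTAGAG matches the top strand at positions 108–115, 127–134.
The reverse primer's reverse complement is AGCCCCTCT, matching at positions 146–154.
Each forward site pairs with the reverse site to give a product ending at position 154: sizes 47, 28 bp.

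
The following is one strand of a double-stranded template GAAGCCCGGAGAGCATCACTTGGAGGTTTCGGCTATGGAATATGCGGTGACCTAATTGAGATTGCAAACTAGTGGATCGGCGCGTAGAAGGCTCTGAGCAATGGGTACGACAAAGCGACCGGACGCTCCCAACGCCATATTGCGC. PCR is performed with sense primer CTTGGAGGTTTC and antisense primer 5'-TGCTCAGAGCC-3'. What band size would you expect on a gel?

82 bp

Forward primer CTTGGAGGTTTC is found on the top strand at positions 19–30.
Taking the reverse complement of TGCTCAGAGCC gives GGCTCTGAGCA, found at positions 90–100 on the template; the primer anneals here to the top strand with its 3' end pointing upstream.
Product length = (reverse-primer end) − (forward-primer start) + 1 = 100 − 19 + 1 = 82 bp.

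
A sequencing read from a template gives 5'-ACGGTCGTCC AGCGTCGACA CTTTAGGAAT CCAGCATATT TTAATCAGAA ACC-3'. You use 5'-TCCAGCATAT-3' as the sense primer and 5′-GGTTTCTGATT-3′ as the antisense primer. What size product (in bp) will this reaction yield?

24 bp

Forward primer TCCAGCATAT is found on the top strand at positions 30–39.
The reverse primer's reverse complement is AATCAGAAACC, which matches the template at positions 43–53.
Amplicon spans positions 30–53: 24 bp.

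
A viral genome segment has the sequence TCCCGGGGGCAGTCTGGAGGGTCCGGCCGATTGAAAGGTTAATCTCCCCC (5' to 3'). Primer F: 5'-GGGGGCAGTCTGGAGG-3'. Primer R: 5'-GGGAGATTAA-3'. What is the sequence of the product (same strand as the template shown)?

Scanning the template, GGGGGCAGTCTGGAGG occurs at positions 5–20; this primer anneals to the bottom strand there with its 3' end pointing downstream.
Reverse complement of the reverse primer: TTAATCTCCC. This occurs on the top strand at positions 39–48.
The product is the template from position 5 through 48 (44 bp).

5'-GGGGGCAGTCTGGAGGGTCCGGCCGATTGAAAGGTTAATCTCCC-3'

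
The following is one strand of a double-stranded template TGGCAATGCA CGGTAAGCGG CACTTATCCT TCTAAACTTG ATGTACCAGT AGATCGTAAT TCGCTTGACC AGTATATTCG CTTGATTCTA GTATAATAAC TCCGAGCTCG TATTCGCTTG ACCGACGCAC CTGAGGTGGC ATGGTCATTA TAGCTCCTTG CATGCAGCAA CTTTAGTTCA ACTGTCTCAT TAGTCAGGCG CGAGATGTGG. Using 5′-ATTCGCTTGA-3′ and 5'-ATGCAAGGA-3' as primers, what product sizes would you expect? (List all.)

105 bp, 88 bp, 52 bp

The forward primer ATTCGCTTGA matches the top strand at positions 59–68, 76–85, 112–121.
The reverse primer's reverse complement is TCCTTGCAT, matching at positions 155–163.
Each forward site pairs with the reverse site to give a product ending at position 163: sizes 105, 88, 52 bp.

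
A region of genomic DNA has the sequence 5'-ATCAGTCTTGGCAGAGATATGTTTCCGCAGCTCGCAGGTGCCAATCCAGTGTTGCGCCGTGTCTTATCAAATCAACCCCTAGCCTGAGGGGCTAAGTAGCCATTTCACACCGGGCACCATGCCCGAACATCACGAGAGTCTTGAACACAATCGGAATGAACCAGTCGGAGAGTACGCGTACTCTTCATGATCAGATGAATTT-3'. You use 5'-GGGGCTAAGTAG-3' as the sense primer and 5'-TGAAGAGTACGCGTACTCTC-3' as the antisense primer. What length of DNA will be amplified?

100 bp

Forward primer GGGGCTAAGTAG is found on the top strand at positions 88–99.
Taking the reverse complement of TGAAGAGTACGCGTACTCTC gives GAGAGTACGCGTACTCTTCA, found at positions 168–187 on the template; the primer anneals here to the top strand with its 3' end pointing upstream.
The product runs from position 88 to position 187, so its length is 187 − 88 + 1 = 100 bp.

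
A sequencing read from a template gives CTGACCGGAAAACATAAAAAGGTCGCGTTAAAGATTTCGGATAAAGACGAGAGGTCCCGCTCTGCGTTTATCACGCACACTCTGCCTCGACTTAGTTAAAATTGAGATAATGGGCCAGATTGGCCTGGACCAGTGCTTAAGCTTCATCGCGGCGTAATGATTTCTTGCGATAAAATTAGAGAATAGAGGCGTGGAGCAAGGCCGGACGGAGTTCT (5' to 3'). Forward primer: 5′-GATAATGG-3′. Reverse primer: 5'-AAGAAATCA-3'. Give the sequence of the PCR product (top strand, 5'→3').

Scanning the template, GATAATGG occurs at positions 106–113; this primer anneals to the bottom strand there with its 3' end pointing downstream.
Taking the reverse complement of AAGAAATCA gives TGATTTCTT, found at positions 158–166 on the template; the primer anneals here to the top strand with its 3' end pointing upstream.
The product is the template from position 106 through 166 (61 bp).

5'-GATAATGGGCCAGATTGGCCTGGACCAGTGCTTAAGCTTCATCGCGGCGTAATGATTTCTT-3'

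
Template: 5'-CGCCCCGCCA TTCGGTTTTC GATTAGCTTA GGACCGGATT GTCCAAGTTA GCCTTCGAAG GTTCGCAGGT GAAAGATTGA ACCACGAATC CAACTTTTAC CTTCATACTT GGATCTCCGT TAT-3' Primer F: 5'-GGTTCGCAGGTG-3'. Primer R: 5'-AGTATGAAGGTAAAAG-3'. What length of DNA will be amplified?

Scanning the template, GGTTCGCAGGTG occurs at positions 60–71; this primer anneals to the bottom strand there with its 3' end pointing downstream.
The reverse primer's reverse complement is CTTTTACCTTCATACT, which matches the template at positions 94–109.
The product runs from position 60 to position 109, so its length is 109 − 60 + 1 = 50 bp.

50 bp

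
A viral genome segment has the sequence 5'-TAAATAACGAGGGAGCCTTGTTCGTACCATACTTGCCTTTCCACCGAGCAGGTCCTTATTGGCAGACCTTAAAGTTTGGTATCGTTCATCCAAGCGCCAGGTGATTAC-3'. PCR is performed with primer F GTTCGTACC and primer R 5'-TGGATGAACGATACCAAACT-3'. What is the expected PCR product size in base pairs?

Forward primer GTTCGTACC is found on the top strand at positions 20–28.
Taking the reverse complement of TGGATGAACGATACCAAACT gives AGTTTGGTATCGTTCATCCA, found at positions 73–92 on the template; the primer anneals here to the top strand with its 3' end pointing upstream.
Product length = (reverse-primer end) − (forward-primer start) + 1 = 92 − 20 + 1 = 73 bp.

73 bp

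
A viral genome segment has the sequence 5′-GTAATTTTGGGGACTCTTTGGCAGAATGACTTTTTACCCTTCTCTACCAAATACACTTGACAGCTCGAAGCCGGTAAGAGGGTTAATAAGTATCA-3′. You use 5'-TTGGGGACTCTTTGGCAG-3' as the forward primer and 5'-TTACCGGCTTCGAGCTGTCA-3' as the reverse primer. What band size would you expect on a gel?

71 bp

The forward primer matches the template at positions 7–24.
The reverse primer's reverse complement is TGACAGCTCGAAGCCGGTAA, which matches the template at positions 58–77.
Product length = (reverse-primer end) − (forward-primer start) + 1 = 77 − 7 + 1 = 71 bp.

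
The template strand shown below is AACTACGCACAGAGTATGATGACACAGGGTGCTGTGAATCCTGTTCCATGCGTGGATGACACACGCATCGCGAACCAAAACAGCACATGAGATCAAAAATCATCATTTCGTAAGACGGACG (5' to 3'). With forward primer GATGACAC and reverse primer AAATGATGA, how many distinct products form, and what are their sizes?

Two products: 91 bp, 54 bp

The forward primer GATGACAC matches the top strand at positions 18–25, 55–62.
The reverse primer's reverse complement is TCATCATTT, matching at positions 100–108.
Each forward site pairs with the reverse site to give a product ending at position 108: sizes 91, 54 bp.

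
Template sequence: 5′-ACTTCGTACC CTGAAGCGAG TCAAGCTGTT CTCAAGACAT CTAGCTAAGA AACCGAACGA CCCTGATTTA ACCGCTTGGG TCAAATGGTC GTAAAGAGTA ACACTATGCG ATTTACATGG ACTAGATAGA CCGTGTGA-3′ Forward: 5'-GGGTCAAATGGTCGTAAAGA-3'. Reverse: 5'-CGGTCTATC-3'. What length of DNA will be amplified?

56 bp

Forward primer GGGTCAAATGGTCGTAAAGA is found on the top strand at positions 78–97.
Taking the reverse complement of CGGTCTATC gives GATAGACCG, found at positions 125–133 on the template; the primer anneals here to the top strand with its 3' end pointing upstream.
Amplicon spans positions 78–133: 56 bp.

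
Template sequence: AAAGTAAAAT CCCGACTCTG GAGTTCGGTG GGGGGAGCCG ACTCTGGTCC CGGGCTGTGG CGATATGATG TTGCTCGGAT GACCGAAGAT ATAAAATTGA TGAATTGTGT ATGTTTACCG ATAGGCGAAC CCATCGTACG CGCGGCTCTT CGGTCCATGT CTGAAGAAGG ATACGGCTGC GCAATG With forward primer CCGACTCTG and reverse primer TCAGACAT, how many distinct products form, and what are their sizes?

Two products: 153 bp, 127 bp

The forward primer CCGACTCTG matches the top strand at positions 12–20, 38–46.
The reverse primer's reverse complement is ATGTCTGA, matching at positions 157–164.
Each forward site pairs with the reverse site to give a product ending at position 164: sizes 153, 127 bp.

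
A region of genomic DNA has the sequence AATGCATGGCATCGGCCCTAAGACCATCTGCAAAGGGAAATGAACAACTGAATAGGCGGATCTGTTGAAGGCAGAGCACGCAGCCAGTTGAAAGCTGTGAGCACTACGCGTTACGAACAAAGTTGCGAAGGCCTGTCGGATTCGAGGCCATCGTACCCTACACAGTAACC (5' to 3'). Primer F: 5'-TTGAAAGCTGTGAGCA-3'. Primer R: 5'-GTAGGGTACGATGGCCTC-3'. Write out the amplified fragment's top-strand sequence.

Forward primer TTGAAAGCTGTGAGCA is found on the top strand at positions 88–103.
The reverse primer's reverse complement is GAGGCCATCGTACCCTAC, which matches the template at positions 144–161.
The product is the template from position 88 through 161 (74 bp).

5'-TTGAAAGCTGTGAGCACTACGCGTTACGAACAAAGTTGCGAAGGCCTGTCGGATTCGAGGCCATCGTACCCTAC-3'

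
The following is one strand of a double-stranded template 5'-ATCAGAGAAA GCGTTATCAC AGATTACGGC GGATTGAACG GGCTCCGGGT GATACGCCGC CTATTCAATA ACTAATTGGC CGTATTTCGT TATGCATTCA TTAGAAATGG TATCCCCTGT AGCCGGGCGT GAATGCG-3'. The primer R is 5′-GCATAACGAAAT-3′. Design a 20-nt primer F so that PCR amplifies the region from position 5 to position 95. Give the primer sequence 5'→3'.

5'-GAGAAAGCGTTATCACAGAT-3'

The reverse primer's reverse complement ATTTCGTTATGC matches the template at positions 84–95; the product starts at position 5.
The forward primer is identical to the top strand over positions 5–24: GAGAAAGCGTTATCACAGAT.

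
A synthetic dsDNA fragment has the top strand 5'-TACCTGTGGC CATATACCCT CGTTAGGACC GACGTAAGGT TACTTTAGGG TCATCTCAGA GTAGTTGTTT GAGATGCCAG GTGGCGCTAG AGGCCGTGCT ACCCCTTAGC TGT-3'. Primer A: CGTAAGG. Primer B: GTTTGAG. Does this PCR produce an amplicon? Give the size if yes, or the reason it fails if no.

No product — both primers anneal to the same strand and extend in the same direction.

Primer A (CGTAAGG) matches the top strand at positions 33–39 (3' end points downstream).
Primer B (GTTTGAG) also matches the top strand directly, at positions 67–73 — its reverse complement CTCAAAC is not present.
Both primers anneal to the bottom strand with 3' ends pointing the same way, so neither can prime synthesis back toward the other.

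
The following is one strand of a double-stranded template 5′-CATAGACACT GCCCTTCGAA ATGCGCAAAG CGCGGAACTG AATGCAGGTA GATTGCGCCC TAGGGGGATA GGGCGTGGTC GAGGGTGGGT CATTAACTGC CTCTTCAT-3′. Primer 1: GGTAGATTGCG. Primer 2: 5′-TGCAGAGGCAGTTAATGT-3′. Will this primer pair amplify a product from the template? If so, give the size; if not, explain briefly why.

Primer 2 (TGCAGAGGCAGTTAATGT) does not match the top strand, and its reverse complement ACATTAACTGCCTCTGCA does not match either.
With no annealing site for primer 2, no amplification occurs.

No product — primer 2 has no binding site in the template.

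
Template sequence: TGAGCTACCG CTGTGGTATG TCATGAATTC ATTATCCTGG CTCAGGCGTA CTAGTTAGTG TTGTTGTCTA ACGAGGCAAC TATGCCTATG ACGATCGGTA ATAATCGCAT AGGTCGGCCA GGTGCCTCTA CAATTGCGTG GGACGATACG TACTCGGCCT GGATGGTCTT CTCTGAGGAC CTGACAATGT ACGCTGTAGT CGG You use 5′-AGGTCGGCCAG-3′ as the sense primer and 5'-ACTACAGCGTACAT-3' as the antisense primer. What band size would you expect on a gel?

90 bp

The forward primer matches the template at positions 111–121.
Reverse complement of the reverse primer: ATGTACGCTGTAGT. This occurs on the top strand at positions 187–200.
Amplicon spans positions 111–200: 90 bp.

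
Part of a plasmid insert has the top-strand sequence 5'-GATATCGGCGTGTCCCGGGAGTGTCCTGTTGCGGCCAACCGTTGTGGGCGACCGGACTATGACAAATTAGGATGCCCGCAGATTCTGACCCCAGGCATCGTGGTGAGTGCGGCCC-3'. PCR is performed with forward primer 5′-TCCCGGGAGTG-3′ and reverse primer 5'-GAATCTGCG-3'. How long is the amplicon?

Scanning the template, TCCCGGGAGTG occurs at positions 13–23; this primer anneals to the bottom strand there with its 3' end pointing downstream.
Taking the reverse complement of GAATCTGCG gives CGCAGATTC, found at positions 77–85 on the template; the primer anneals here to the top strand with its 3' end pointing upstream.
Product length = (reverse-primer end) − (forward-primer start) + 1 = 85 − 13 + 1 = 73 bp.

73 bp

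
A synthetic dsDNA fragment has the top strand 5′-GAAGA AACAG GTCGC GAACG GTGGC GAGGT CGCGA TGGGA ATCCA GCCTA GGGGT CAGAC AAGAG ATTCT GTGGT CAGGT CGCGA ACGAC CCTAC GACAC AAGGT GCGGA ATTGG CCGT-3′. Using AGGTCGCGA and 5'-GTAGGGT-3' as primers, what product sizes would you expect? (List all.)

87 bp, 69 bp, 19 bp

The forward primer AGGTCGCGA matches the top strand at positions 9–17, 27–35, 77–85.
The reverse primer's reverse complement is ACCCTAC, matching at positions 89–95.
Each forward site pairs with the reverse site to give a product ending at position 95: sizes 87, 69, 19 bp.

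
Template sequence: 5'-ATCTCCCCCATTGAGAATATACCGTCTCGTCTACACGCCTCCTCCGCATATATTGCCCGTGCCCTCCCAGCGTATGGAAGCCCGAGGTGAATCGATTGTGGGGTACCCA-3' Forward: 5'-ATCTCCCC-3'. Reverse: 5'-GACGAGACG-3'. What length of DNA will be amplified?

31 bp

The forward primer matches the template at positions 1–8.
Taking the reverse complement of GACGAGACG gives CGTCTCGTC, found at positions 23–31 on the template; the primer anneals here to the top strand with its 3' end pointing upstream.
Product length = (reverse-primer end) − (forward-primer start) + 1 = 31 − 1 + 1 = 31 bp.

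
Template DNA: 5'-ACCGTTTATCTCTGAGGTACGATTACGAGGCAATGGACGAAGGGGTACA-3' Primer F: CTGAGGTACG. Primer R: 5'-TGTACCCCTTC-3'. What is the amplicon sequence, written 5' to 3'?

Forward primer CTGAGGTACG is found on the top strand at positions 12–21.
Reverse complement of the reverse primer: GAAGGGGTACA. This occurs on the top strand at positions 39–49.
The product is the template from position 12 through 49 (38 bp).

5'-CTGAGGTACGATTACGAGGCAATGGACGAAGGGGTACA-3'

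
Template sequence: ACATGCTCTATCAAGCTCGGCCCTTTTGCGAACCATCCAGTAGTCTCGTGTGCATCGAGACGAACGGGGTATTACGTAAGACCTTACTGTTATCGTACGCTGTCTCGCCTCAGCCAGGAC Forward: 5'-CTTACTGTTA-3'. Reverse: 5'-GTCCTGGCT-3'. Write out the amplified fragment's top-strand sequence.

Scanning the template, CTTACTGTTA occurs at positions 83–92; this primer anneals to the bottom strand there with its 3' end pointing downstream.
The reverse primer's reverse complement is AGCCAGGAC, which matches the template at positions 112–120.
The product is the template from position 83 through 120 (38 bp).

5'-CTTACTGTTATCGTACGCTGTCTCGCCTCAGCCAGGAC-3'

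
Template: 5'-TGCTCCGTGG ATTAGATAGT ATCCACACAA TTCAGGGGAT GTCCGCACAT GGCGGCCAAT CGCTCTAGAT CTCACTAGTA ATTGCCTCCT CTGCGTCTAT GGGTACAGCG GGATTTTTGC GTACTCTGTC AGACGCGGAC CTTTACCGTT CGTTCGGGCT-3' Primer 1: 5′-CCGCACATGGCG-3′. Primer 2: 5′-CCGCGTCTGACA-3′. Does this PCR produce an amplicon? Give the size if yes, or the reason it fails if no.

Primer 1 (CCGCACATGGCG) matches the top strand at positions 43–54; it acts as a forward primer.
Primer 2's reverse complement is TGTCAGACGCGG, matching the top strand at positions 127–138; it acts as a reverse primer.
The 3' ends face each other across positions 43–138, giving a 96 bp product.

Yes — a 96 bp product.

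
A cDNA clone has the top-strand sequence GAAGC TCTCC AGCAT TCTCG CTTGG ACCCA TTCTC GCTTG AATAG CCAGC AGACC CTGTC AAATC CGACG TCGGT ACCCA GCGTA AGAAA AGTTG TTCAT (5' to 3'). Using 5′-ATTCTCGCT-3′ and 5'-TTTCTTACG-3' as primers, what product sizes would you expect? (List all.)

The forward primer ATTCTCGCT matches the top strand at positions 14–22, 30–38.
The reverse primer's reverse complement is CGTAAGAAA, matching at positions 82–90.
Each forward site pairs with the reverse site to give a product ending at position 90: sizes 77, 61 bp.

77 bp, 61 bp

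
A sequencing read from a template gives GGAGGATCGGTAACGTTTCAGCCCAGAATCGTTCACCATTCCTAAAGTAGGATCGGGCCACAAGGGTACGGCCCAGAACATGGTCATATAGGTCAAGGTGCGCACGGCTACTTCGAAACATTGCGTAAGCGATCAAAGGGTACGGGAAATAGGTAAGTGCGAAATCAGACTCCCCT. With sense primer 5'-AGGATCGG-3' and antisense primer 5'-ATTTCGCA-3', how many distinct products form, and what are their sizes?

Two products: 163 bp, 117 bp

The forward primer AGGATCGG matches the top strand at positions 3–10, 49–56.
The reverse primer's reverse complement is TGCGAAAT, matching at positions 158–165.
Each forward site pairs with the reverse site to give a product ending at position 165: sizes 163, 117 bp.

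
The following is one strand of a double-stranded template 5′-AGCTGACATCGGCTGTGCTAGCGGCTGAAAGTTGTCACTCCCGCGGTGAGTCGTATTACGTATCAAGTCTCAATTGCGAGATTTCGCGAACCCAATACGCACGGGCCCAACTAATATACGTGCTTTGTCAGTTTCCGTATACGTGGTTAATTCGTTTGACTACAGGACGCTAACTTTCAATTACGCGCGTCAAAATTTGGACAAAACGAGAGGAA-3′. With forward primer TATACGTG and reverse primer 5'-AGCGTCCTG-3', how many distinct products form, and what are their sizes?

Two products: 57 bp, 34 bp

The forward primer TATACGTG matches the top strand at positions 115–122, 138–145.
The reverse primer's reverse complement is CAGGACGCT, matching at positions 163–171.
Each forward site pairs with the reverse site to give a product ending at position 171: sizes 57, 34 bp.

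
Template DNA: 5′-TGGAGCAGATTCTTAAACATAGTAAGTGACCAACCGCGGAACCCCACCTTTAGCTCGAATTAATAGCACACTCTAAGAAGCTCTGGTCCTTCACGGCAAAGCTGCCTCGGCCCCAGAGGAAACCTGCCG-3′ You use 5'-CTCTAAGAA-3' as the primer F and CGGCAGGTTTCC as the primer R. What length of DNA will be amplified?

Forward primer CTCTAAGAA is found on the top strand at positions 71–79.
Reverse complement of the reverse primer: GGAAACCTGCCG. This occurs on the top strand at positions 118–129.
Amplicon spans positions 71–129: 59 bp.

59 bp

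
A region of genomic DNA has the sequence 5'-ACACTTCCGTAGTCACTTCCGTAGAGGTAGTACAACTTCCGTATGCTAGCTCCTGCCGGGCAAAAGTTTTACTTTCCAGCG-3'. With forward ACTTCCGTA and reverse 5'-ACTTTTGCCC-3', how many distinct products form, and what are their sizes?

The forward primer ACTTCCGTA matches the top strand at positions 3–11, 15–23, 35–43.
The reverse primer's reverse complement is GGGCAAAAGT, matching at positions 58–67.
Each forward site pairs with the reverse site to give a product ending at position 67: sizes 65, 53, 33 bp.

Three products: 65 bp, 53 bp, 33 bp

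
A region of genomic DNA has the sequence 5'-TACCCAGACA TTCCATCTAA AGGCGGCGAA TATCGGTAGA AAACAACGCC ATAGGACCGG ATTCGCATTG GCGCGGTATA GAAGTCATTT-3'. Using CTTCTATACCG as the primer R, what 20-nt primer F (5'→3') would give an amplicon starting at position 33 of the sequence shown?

5'-TCGGTAGAAAACAACGCCAT-3'

The reverse primer's reverse complement CGGTATAGAAG matches the template at positions 74–84; the product starts at position 33.
The forward primer is identical to the top strand over positions 33–52: TCGGTAGAAAACAACGCCAT.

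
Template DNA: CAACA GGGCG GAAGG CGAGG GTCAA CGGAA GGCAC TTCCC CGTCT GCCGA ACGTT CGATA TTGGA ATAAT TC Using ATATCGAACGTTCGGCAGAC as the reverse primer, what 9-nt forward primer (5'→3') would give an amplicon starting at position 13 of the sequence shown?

5'-AGGCGAGGG-3'

The reverse primer's reverse complement GTCTGCCGAACGTTCGATAT matches the template at positions 42–61; the product starts at position 13.
The forward primer is identical to the top strand over positions 13–21: AGGCGAGGG.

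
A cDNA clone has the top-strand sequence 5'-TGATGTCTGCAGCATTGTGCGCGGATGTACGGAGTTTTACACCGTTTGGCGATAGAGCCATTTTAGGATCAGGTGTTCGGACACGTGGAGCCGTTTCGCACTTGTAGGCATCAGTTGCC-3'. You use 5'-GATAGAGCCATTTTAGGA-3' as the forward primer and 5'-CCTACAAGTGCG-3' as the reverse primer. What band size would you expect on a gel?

58 bp

The forward primer matches the template at positions 51–68.
Taking the reverse complement of CCTACAAGTGCG gives CGCACTTGTAGG, found at positions 97–108 on the template; the primer anneals here to the top strand with its 3' end pointing upstream.
The product runs from position 51 to position 108, so its length is 108 − 51 + 1 = 58 bp.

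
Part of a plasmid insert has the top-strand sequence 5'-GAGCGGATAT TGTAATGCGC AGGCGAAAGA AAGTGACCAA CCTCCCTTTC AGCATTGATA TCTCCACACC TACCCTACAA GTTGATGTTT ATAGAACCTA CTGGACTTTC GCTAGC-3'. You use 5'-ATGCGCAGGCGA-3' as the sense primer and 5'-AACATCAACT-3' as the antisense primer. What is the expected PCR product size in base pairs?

75 bp

Forward primer ATGCGCAGGCGA is found on the top strand at positions 15–26.
Reverse complement of the reverse primer: AGTTGATGTT. This occurs on the top strand at positions 80–89.
Product length = (reverse-primer end) − (forward-primer start) + 1 = 89 − 15 + 1 = 75 bp.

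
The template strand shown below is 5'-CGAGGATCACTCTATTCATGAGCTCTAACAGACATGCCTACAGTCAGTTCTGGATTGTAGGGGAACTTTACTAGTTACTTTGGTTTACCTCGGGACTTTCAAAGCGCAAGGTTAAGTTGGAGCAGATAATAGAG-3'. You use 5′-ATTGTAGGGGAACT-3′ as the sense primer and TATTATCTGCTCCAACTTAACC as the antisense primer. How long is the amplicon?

78 bp

Forward primer ATTGTAGGGGAACT is found on the top strand at positions 54–67.
The reverse primer's reverse complement is GGTTAAGTTGGAGCAGATAATA, which matches the template at positions 110–131.
The product runs from position 54 to position 131, so its length is 131 − 54 + 1 = 78 bp.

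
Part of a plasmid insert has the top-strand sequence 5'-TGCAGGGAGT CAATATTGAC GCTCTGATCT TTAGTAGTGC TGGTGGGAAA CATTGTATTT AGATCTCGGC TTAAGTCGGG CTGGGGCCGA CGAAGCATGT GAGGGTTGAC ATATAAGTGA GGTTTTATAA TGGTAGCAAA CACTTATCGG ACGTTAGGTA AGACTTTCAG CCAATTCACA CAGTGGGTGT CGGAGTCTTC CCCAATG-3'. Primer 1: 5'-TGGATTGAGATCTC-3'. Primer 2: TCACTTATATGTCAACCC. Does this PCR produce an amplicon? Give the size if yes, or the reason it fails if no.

Primer 1 (TGGATTGAGATCTC) does not match the top strand, and its reverse complement GAGATCTCAATCCA does not match either.
With no annealing site for primer 1, no amplification occurs.

No product — primer 1 has no binding site in the template.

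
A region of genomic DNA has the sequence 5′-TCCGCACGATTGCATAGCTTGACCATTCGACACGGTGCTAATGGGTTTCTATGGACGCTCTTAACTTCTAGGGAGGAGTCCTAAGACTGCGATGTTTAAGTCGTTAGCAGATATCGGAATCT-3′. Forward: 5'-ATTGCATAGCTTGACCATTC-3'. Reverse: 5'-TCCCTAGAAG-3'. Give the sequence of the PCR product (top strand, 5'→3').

Forward primer ATTGCATAGCTTGACCATTC is found on the top strand at positions 9–28.
Reverse complement of the reverse primer: CTTCTAGGGA. This occurs on the top strand at positions 65–74.
The product is the template from position 9 through 74 (66 bp).

5'-ATTGCATAGCTTGACCATTCGACACGGTGCTAATGGGTTTCTATGGACGCTCTTAACTTCTAGGGA-3'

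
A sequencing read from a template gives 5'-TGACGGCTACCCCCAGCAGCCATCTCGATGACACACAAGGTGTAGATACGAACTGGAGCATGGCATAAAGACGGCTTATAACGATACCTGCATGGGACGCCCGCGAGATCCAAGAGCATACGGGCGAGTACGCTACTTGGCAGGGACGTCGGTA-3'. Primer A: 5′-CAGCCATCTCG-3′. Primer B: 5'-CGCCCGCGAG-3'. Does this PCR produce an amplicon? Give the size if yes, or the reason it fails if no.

Primer A (CAGCCATCTCG) matches the top strand at positions 17–27 (3' end points downstream).
Primer B (CGCCCGCGAG) also matches the top strand directly, at positions 98–107 — its reverse complement CTCGCGGGCG is not present.
Both primers anneal to the bottom strand with 3' ends pointing the same way, so neither can prime synthesis back toward the other.

No product — both primers anneal to the same strand and extend in the same direction.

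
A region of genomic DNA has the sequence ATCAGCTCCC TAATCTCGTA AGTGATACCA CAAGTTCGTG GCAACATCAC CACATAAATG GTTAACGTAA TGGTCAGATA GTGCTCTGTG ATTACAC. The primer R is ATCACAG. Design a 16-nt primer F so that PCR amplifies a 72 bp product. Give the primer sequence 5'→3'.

The reverse primer's reverse complement CTGTGAT matches the template at positions 86–92, so the product ends at position 92.
A 72 bp product then starts at position 92 − 72 + 1 = 21.
The forward primer is identical to the top strand there: AGTGATACCACAAGTT.

5'-AGTGATACCACAAGTT-3'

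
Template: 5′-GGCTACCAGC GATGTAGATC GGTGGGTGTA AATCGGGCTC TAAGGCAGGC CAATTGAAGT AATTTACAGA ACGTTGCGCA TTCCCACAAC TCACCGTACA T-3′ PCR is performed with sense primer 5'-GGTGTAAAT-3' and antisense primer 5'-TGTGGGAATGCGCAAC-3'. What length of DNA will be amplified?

Forward primer GGTGTAAAT is found on the top strand at positions 25–33.
Taking the reverse complement of TGTGGGAATGCGCAAC gives GTTGCGCATTCCCACA, found at positions 73–88 on the template; the primer anneals here to the top strand with its 3' end pointing upstream.
Amplicon spans positions 25–88: 64 bp.

64 bp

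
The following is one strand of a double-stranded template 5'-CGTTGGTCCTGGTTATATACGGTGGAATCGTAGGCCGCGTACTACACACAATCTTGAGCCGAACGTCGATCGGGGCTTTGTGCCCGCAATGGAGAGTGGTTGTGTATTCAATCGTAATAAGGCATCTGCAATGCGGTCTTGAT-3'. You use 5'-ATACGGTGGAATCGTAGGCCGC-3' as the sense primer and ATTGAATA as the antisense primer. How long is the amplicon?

96 bp

The forward primer matches the template at positions 17–38.
Taking the reverse complement of ATTGAATA gives TATTCAAT, found at positions 105–112 on the template; the primer anneals here to the top strand with its 3' end pointing upstream.
Product length = (reverse-primer end) − (forward-primer start) + 1 = 112 − 17 + 1 = 96 bp.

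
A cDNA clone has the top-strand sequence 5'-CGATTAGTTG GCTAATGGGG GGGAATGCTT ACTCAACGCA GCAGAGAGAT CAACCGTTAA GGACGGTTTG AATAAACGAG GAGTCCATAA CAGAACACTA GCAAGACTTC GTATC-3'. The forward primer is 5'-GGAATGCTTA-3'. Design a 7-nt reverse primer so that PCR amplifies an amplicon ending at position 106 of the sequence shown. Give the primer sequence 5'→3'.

5'-TCTTGCT-3'

The forward primer binds at positions 22–31; the product's 3' end on the top strand is position 106.
The reverse primer anneals to the top strand over positions 100–106, i.e. to AGCAAGA.
Its sequence written 5'→3' is the reverse complement: TCTTGCT.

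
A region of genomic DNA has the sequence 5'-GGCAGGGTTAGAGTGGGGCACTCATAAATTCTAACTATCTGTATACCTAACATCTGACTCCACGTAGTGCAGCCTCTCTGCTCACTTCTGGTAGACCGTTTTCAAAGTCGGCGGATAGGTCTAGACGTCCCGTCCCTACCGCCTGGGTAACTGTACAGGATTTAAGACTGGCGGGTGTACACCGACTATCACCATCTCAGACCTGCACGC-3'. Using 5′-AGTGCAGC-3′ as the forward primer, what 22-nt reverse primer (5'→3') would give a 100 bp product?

5'-TTAAATCCTGTACAGTTACCCA-3'

The forward primer binds at positions 66–73, so a 100 bp product ends at position 66 + 100 − 1 = 165.
The reverse primer anneals to the top strand over positions 144–165, i.e. to TGGGTAACTGTACAGGATTTAA.
Its sequence written 5'→3' is the reverse complement: TTAAATCCTGTACAGTTACCCA.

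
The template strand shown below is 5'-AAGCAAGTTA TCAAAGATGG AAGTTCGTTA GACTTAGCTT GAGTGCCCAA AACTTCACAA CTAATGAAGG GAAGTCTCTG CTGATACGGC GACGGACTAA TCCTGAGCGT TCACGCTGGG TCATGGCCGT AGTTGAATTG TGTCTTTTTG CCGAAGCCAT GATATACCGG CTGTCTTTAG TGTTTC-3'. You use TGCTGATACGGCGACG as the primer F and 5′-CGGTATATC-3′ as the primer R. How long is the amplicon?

91 bp

Forward primer TGCTGATACGGCGACG is found on the top strand at positions 79–94.
The reverse primer's reverse complement is GATATACCG, which matches the template at positions 161–169.
Product length = (reverse-primer end) − (forward-primer start) + 1 = 169 − 79 + 1 = 91 bp.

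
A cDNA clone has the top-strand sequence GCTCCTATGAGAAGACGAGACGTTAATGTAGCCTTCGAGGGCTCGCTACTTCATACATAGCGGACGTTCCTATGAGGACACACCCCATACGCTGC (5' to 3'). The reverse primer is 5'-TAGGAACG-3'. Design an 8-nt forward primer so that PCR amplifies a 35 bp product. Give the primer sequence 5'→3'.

5'-AGGGCTCG-3'

The reverse primer's reverse complement CGTTCCTA matches the template at positions 65–72, so the product ends at position 72.
A 35 bp product then starts at position 72 − 35 + 1 = 38.
The forward primer is identical to the top strand there: AGGGCTCG.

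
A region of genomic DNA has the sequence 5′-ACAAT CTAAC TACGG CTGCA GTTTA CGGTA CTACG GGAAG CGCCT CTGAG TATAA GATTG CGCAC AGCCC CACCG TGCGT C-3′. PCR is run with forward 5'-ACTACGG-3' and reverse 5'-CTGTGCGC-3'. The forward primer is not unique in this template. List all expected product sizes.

The forward primer ACTACGG matches the top strand at positions 9–15, 30–36.
The reverse primer's reverse complement is GCGCACAG, matching at positions 60–67.
Each forward site pairs with the reverse site to give a product ending at position 67: sizes 59, 38 bp.

59 bp, 38 bp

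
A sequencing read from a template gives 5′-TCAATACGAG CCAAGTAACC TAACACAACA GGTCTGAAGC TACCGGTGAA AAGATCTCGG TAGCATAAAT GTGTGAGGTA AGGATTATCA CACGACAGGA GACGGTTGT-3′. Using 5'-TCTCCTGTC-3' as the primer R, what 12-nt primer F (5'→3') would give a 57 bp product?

5'-GTGAAAAGATCT-3'

The reverse primer's reverse complement GACAGGAGA matches the template at positions 94–102, so the product ends at position 102.
A 57 bp product then starts at position 102 − 57 + 1 = 46.
The forward primer is identical to the top strand there: GTGAAAAGATCT.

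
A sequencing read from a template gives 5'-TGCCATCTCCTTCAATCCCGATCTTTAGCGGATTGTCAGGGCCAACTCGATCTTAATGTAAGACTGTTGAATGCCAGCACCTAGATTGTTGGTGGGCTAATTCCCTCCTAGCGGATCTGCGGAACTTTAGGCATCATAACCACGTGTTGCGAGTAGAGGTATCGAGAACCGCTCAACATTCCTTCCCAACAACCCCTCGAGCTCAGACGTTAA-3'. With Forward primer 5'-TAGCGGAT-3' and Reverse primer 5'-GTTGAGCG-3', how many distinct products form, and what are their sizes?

The forward primer TAGCGGAT matches the top strand at positions 26–33, 109–116.
The reverse primer's reverse complement is CGCTCAAC, matching at positions 170–177.
Each forward site pairs with the reverse site to give a product ending at position 177: sizes 152, 69 bp.

Two products: 152 bp, 69 bp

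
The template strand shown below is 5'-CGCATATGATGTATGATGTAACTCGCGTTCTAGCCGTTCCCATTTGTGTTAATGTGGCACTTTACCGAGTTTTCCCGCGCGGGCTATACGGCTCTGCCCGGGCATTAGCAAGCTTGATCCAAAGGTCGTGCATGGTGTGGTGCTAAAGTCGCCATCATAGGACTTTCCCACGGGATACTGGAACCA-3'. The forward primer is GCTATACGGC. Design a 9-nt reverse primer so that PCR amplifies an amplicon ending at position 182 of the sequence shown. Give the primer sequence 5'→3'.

5'-TCCAGTATC-3'

The forward primer binds at positions 83–92; the product's 3' end on the top strand is position 182.
The reverse primer anneals to the top strand over positions 174–182, i.e. to GATACTGGA.
Its sequence written 5'→3' is the reverse complement: TCCAGTATC.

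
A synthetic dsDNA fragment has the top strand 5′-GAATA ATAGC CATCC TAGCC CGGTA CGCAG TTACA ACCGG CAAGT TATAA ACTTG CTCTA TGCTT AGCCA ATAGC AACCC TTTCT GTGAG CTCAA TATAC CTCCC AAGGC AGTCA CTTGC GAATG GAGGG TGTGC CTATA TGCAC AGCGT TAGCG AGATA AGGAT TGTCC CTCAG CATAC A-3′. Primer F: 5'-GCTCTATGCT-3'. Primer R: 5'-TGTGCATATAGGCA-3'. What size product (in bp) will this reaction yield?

92 bp

Forward primer GCTCTATGCT is found on the top strand at positions 55–64.
Taking the reverse complement of TGTGCATATAGGCA gives TGCCTATATGCACA, found at positions 133–146 on the template; the primer anneals here to the top strand with its 3' end pointing upstream.
Amplicon spans positions 55–146: 92 bp.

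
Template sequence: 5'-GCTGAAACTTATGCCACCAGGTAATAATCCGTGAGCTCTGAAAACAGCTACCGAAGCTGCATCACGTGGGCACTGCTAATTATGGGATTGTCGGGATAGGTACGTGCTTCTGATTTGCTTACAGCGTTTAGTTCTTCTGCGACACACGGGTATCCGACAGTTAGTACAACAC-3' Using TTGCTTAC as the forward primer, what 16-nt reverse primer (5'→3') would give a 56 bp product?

5'-GTTGTACTAACTGTCG-3'

The forward primer binds at positions 115–122, so a 56 bp product ends at position 115 + 56 − 1 = 170.
The reverse primer anneals to the top strand over positions 155–170, i.e. to CGACAGTTAGTACAAC.
Its sequence written 5'→3' is the reverse complement: GTTGTACTAACTGTCG.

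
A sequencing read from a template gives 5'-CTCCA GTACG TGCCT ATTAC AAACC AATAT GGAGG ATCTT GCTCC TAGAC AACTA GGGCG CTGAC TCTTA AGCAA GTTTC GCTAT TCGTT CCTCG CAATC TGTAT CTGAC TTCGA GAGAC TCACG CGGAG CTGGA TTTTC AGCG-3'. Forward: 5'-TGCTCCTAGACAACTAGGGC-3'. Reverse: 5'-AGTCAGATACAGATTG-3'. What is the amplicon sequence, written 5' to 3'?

5'-TGCTCCTAGACAACTAGGGCGCTGACTCTTAAGCAAGTTTCGCTATTCGTTCCTCGCAATCTGTATCTGACT-3'

Forward primer TGCTCCTAGACAACTAGGGC is found on the top strand at positions 40–59.
Reverse complement of the reverse primer: CAATCTGTATCTGACT. This occurs on the top strand at positions 96–111.
The product is the template from position 40 through 111 (72 bp).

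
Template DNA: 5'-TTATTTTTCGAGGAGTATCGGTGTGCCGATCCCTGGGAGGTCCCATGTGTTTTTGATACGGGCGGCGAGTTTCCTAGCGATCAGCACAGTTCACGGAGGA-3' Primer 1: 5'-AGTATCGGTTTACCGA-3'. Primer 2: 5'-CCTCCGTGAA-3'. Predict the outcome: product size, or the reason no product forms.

No product — primer 1 has no binding site in the template.

Primer 1 (AGTATCGGTTTACCGA) does not match the top strand, and its reverse complement TCGGTAAACCGATACT does not match either.
With no annealing site for primer 1, no amplification occurs.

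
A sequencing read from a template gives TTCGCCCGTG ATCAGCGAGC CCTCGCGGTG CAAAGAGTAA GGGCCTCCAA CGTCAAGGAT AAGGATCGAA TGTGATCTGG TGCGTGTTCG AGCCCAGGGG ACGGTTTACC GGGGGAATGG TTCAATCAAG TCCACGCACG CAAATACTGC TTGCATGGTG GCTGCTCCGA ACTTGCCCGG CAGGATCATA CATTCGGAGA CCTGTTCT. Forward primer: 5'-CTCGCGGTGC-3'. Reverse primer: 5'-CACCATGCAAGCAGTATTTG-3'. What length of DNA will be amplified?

139 bp

Forward primer CTCGCGGTGC is found on the top strand at positions 22–31.
Taking the reverse complement of CACCATGCAAGCAGTATTTG gives CAAATACTGCTTGCATGGTG, found at positions 141–160 on the template; the primer anneals here to the top strand with its 3' end pointing upstream.
Product length = (reverse-primer end) − (forward-primer start) + 1 = 160 − 22 + 1 = 139 bp.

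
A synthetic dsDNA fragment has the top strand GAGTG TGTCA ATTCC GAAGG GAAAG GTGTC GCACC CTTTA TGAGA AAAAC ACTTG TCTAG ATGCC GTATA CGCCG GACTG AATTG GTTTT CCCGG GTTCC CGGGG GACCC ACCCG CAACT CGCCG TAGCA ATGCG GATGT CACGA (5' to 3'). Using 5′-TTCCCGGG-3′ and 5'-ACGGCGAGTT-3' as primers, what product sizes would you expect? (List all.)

The forward primer TTCCCGGG matches the top strand at positions 89–96, 97–104.
The reverse primer's reverse complement is AACTCGCCGT, matching at positions 117–126.
Each forward site pairs with the reverse site to give a product ending at position 126: sizes 38, 30 bp.

38 bp, 30 bp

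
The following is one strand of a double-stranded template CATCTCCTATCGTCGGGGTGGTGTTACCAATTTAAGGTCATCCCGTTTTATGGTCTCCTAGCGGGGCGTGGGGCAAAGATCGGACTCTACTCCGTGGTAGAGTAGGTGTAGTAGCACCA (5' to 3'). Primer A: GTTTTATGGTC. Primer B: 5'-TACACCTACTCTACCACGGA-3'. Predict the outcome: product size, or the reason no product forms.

Primer A (GTTTTATGGTC) matches the top strand at positions 45–55; it acts as a forward primer.
Primer B's reverse complement is TCCGTGGTAGAGTAGGTGTA, matching the top strand at positions 91–110; it acts as a reverse primer.
The 3' ends face each other across positions 45–110, giving a 66 bp product.

Yes — a 66 bp product.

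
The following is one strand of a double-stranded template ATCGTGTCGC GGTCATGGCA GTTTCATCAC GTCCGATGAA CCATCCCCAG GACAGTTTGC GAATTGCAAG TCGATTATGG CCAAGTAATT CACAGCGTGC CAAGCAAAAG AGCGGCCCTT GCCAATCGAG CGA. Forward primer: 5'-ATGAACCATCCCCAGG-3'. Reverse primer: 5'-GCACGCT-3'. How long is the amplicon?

The forward primer matches the template at positions 36–51.
The reverse primer's reverse complement is AGCGTGC, which matches the template at positions 94–100.
The product runs from position 36 to position 100, so its length is 100 − 36 + 1 = 65 bp.

65 bp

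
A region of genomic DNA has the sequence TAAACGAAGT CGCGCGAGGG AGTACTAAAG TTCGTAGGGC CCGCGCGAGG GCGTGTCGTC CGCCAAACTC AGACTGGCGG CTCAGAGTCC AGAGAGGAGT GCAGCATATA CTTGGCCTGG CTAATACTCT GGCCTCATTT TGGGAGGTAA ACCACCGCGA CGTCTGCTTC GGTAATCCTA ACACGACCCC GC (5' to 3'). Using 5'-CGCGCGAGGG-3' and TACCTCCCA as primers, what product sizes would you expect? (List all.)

139 bp, 108 bp

The forward primer CGCGCGAGGG matches the top strand at positions 11–20, 42–51.
The reverse primer's reverse complement is TGGGAGGTA, matching at positions 141–149.
Each forward site pairs with the reverse site to give a product ending at position 149: sizes 139, 108 bp.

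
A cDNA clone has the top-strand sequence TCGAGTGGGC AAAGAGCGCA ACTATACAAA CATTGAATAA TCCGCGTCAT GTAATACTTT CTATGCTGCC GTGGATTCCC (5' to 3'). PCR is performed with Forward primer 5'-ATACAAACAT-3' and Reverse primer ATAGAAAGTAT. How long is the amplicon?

41 bp

The forward primer matches the template at positions 24–33.
The reverse primer's reverse complement is ATACTTTCTAT, which matches the template at positions 54–64.
The product runs from position 24 to position 64, so its length is 64 − 24 + 1 = 41 bp.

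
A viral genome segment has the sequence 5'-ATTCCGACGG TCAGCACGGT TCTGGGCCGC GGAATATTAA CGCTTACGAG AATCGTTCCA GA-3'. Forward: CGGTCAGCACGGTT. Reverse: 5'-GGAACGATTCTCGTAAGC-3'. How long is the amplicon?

52 bp

Forward primer CGGTCAGCACGGTT is found on the top strand at positions 8–21.
Reverse complement of the reverse primer: GCTTACGAGAATCGTTCC. This occurs on the top strand at positions 42–59.
Amplicon spans positions 8–59: 52 bp.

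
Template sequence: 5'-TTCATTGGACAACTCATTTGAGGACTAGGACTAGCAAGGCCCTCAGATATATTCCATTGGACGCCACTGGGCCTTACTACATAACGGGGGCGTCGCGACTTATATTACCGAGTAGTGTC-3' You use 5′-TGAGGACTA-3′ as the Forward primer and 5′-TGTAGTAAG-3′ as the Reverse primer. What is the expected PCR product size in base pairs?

The forward primer matches the template at positions 19–27.
Reverse complement of the reverse primer: CTTACTACA. This occurs on the top strand at positions 73–81.
The product runs from position 19 to position 81, so its length is 81 − 19 + 1 = 63 bp.

63 bp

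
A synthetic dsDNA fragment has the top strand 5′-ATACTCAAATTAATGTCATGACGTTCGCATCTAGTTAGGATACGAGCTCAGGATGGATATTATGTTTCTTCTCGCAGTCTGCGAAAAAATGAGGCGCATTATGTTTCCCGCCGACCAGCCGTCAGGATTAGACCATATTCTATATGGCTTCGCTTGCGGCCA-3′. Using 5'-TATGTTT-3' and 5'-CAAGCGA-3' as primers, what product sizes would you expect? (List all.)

96 bp, 57 bp

The forward primer TATGTTT matches the top strand at positions 61–67, 100–106.
The reverse primer's reverse complement is TCGCTTG, matching at positions 150–156.
Each forward site pairs with the reverse site to give a product ending at position 156: sizes 96, 57 bp.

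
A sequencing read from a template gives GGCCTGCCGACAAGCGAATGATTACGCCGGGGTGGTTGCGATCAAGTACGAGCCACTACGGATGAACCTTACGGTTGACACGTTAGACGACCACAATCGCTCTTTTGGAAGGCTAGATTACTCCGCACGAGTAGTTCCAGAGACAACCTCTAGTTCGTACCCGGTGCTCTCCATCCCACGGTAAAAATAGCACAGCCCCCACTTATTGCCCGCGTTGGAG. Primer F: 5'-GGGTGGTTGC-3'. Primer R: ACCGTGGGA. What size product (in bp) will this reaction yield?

Forward primer GGGTGGTTGC is found on the top strand at positions 30–39.
Reverse complement of the reverse primer: TCCCACGGT. This occurs on the top strand at positions 174–182.
Product length = (reverse-primer end) − (forward-primer start) + 1 = 182 − 30 + 1 = 153 bp.

153 bp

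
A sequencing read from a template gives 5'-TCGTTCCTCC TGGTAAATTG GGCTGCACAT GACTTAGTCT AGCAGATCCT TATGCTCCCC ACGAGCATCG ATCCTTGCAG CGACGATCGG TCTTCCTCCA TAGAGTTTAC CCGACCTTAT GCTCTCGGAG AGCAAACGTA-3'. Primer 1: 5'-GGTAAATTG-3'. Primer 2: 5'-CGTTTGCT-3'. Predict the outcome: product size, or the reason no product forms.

Primer 1 (GGTAAATTG) matches the top strand at positions 12–20; it acts as a forward primer.
Primer 2's reverse complement is AGCAAACG, matching the top strand at positions 131–138; it acts as a reverse primer.
The 3' ends face each other across positions 12–138, giving a 127 bp product.

Yes — a 127 bp product.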